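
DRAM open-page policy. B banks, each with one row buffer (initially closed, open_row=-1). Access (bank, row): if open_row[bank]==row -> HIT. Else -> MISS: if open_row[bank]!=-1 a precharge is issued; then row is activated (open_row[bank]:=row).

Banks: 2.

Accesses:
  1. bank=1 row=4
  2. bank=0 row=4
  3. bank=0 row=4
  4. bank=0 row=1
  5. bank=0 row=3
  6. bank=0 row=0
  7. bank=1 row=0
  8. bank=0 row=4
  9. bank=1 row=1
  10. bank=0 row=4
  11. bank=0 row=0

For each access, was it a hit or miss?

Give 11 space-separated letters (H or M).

Answer: M M H M M M M M M H M

Derivation:
Acc 1: bank1 row4 -> MISS (open row4); precharges=0
Acc 2: bank0 row4 -> MISS (open row4); precharges=0
Acc 3: bank0 row4 -> HIT
Acc 4: bank0 row1 -> MISS (open row1); precharges=1
Acc 5: bank0 row3 -> MISS (open row3); precharges=2
Acc 6: bank0 row0 -> MISS (open row0); precharges=3
Acc 7: bank1 row0 -> MISS (open row0); precharges=4
Acc 8: bank0 row4 -> MISS (open row4); precharges=5
Acc 9: bank1 row1 -> MISS (open row1); precharges=6
Acc 10: bank0 row4 -> HIT
Acc 11: bank0 row0 -> MISS (open row0); precharges=7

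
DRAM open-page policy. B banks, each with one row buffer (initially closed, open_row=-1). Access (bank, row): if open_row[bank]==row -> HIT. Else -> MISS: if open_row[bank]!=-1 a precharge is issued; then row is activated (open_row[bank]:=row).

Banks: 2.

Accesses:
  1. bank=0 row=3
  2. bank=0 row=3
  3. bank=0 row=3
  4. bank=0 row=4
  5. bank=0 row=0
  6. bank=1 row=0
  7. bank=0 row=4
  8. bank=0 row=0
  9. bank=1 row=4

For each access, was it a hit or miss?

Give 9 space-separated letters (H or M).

Answer: M H H M M M M M M

Derivation:
Acc 1: bank0 row3 -> MISS (open row3); precharges=0
Acc 2: bank0 row3 -> HIT
Acc 3: bank0 row3 -> HIT
Acc 4: bank0 row4 -> MISS (open row4); precharges=1
Acc 5: bank0 row0 -> MISS (open row0); precharges=2
Acc 6: bank1 row0 -> MISS (open row0); precharges=2
Acc 7: bank0 row4 -> MISS (open row4); precharges=3
Acc 8: bank0 row0 -> MISS (open row0); precharges=4
Acc 9: bank1 row4 -> MISS (open row4); precharges=5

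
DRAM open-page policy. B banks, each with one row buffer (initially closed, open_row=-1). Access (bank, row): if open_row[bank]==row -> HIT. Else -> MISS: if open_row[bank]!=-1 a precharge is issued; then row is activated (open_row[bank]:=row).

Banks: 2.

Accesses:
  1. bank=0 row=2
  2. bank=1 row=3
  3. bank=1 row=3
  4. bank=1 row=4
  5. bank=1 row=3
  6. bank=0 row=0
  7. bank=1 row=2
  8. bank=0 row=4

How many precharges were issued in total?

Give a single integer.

Answer: 5

Derivation:
Acc 1: bank0 row2 -> MISS (open row2); precharges=0
Acc 2: bank1 row3 -> MISS (open row3); precharges=0
Acc 3: bank1 row3 -> HIT
Acc 4: bank1 row4 -> MISS (open row4); precharges=1
Acc 5: bank1 row3 -> MISS (open row3); precharges=2
Acc 6: bank0 row0 -> MISS (open row0); precharges=3
Acc 7: bank1 row2 -> MISS (open row2); precharges=4
Acc 8: bank0 row4 -> MISS (open row4); precharges=5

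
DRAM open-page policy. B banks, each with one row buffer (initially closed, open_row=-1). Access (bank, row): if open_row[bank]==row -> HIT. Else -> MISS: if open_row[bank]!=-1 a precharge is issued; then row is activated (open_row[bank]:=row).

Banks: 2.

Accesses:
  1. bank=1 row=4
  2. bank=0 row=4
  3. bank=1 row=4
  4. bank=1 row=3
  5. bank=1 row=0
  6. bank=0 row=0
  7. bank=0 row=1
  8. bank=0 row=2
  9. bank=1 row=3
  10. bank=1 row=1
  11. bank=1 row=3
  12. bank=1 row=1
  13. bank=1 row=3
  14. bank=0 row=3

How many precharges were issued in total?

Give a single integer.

Answer: 11

Derivation:
Acc 1: bank1 row4 -> MISS (open row4); precharges=0
Acc 2: bank0 row4 -> MISS (open row4); precharges=0
Acc 3: bank1 row4 -> HIT
Acc 4: bank1 row3 -> MISS (open row3); precharges=1
Acc 5: bank1 row0 -> MISS (open row0); precharges=2
Acc 6: bank0 row0 -> MISS (open row0); precharges=3
Acc 7: bank0 row1 -> MISS (open row1); precharges=4
Acc 8: bank0 row2 -> MISS (open row2); precharges=5
Acc 9: bank1 row3 -> MISS (open row3); precharges=6
Acc 10: bank1 row1 -> MISS (open row1); precharges=7
Acc 11: bank1 row3 -> MISS (open row3); precharges=8
Acc 12: bank1 row1 -> MISS (open row1); precharges=9
Acc 13: bank1 row3 -> MISS (open row3); precharges=10
Acc 14: bank0 row3 -> MISS (open row3); precharges=11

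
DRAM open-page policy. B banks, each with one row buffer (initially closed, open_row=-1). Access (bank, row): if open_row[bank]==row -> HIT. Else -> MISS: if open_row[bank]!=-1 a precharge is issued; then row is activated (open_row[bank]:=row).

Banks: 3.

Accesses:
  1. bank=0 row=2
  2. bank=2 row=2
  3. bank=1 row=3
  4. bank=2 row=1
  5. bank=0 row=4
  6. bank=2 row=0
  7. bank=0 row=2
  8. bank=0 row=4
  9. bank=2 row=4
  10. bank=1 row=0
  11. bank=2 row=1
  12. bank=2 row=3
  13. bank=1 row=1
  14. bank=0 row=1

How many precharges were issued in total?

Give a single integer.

Acc 1: bank0 row2 -> MISS (open row2); precharges=0
Acc 2: bank2 row2 -> MISS (open row2); precharges=0
Acc 3: bank1 row3 -> MISS (open row3); precharges=0
Acc 4: bank2 row1 -> MISS (open row1); precharges=1
Acc 5: bank0 row4 -> MISS (open row4); precharges=2
Acc 6: bank2 row0 -> MISS (open row0); precharges=3
Acc 7: bank0 row2 -> MISS (open row2); precharges=4
Acc 8: bank0 row4 -> MISS (open row4); precharges=5
Acc 9: bank2 row4 -> MISS (open row4); precharges=6
Acc 10: bank1 row0 -> MISS (open row0); precharges=7
Acc 11: bank2 row1 -> MISS (open row1); precharges=8
Acc 12: bank2 row3 -> MISS (open row3); precharges=9
Acc 13: bank1 row1 -> MISS (open row1); precharges=10
Acc 14: bank0 row1 -> MISS (open row1); precharges=11

Answer: 11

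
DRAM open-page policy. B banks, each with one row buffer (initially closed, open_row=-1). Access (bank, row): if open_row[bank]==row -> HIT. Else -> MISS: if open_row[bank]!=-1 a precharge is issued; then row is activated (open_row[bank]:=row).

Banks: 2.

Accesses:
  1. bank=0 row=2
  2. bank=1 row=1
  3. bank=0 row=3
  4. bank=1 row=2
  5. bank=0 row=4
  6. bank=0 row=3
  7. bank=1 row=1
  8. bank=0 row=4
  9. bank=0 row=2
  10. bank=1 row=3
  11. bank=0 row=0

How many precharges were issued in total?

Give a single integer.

Acc 1: bank0 row2 -> MISS (open row2); precharges=0
Acc 2: bank1 row1 -> MISS (open row1); precharges=0
Acc 3: bank0 row3 -> MISS (open row3); precharges=1
Acc 4: bank1 row2 -> MISS (open row2); precharges=2
Acc 5: bank0 row4 -> MISS (open row4); precharges=3
Acc 6: bank0 row3 -> MISS (open row3); precharges=4
Acc 7: bank1 row1 -> MISS (open row1); precharges=5
Acc 8: bank0 row4 -> MISS (open row4); precharges=6
Acc 9: bank0 row2 -> MISS (open row2); precharges=7
Acc 10: bank1 row3 -> MISS (open row3); precharges=8
Acc 11: bank0 row0 -> MISS (open row0); precharges=9

Answer: 9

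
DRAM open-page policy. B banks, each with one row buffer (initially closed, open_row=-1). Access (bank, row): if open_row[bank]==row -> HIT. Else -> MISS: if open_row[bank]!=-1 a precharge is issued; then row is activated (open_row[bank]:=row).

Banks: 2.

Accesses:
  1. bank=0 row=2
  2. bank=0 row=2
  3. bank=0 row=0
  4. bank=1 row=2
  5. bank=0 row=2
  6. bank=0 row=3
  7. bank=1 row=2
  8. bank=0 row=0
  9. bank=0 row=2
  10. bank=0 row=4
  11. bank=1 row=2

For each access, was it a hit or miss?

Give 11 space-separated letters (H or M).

Acc 1: bank0 row2 -> MISS (open row2); precharges=0
Acc 2: bank0 row2 -> HIT
Acc 3: bank0 row0 -> MISS (open row0); precharges=1
Acc 4: bank1 row2 -> MISS (open row2); precharges=1
Acc 5: bank0 row2 -> MISS (open row2); precharges=2
Acc 6: bank0 row3 -> MISS (open row3); precharges=3
Acc 7: bank1 row2 -> HIT
Acc 8: bank0 row0 -> MISS (open row0); precharges=4
Acc 9: bank0 row2 -> MISS (open row2); precharges=5
Acc 10: bank0 row4 -> MISS (open row4); precharges=6
Acc 11: bank1 row2 -> HIT

Answer: M H M M M M H M M M H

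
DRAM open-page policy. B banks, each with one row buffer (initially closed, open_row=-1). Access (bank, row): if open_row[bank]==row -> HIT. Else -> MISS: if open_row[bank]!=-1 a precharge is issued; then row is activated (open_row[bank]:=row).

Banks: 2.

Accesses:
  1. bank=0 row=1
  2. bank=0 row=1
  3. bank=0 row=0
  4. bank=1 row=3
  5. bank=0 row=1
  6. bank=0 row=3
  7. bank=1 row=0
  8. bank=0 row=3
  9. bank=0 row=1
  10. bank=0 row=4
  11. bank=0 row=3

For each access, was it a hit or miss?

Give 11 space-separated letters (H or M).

Answer: M H M M M M M H M M M

Derivation:
Acc 1: bank0 row1 -> MISS (open row1); precharges=0
Acc 2: bank0 row1 -> HIT
Acc 3: bank0 row0 -> MISS (open row0); precharges=1
Acc 4: bank1 row3 -> MISS (open row3); precharges=1
Acc 5: bank0 row1 -> MISS (open row1); precharges=2
Acc 6: bank0 row3 -> MISS (open row3); precharges=3
Acc 7: bank1 row0 -> MISS (open row0); precharges=4
Acc 8: bank0 row3 -> HIT
Acc 9: bank0 row1 -> MISS (open row1); precharges=5
Acc 10: bank0 row4 -> MISS (open row4); precharges=6
Acc 11: bank0 row3 -> MISS (open row3); precharges=7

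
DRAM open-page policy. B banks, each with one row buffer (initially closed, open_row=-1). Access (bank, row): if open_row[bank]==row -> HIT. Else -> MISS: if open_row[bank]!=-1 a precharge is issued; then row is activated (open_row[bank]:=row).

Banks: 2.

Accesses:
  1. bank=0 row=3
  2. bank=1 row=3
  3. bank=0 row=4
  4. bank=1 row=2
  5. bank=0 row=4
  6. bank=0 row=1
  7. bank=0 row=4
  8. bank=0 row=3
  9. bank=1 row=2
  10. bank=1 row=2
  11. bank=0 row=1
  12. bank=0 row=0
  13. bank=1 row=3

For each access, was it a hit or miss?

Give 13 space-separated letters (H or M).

Acc 1: bank0 row3 -> MISS (open row3); precharges=0
Acc 2: bank1 row3 -> MISS (open row3); precharges=0
Acc 3: bank0 row4 -> MISS (open row4); precharges=1
Acc 4: bank1 row2 -> MISS (open row2); precharges=2
Acc 5: bank0 row4 -> HIT
Acc 6: bank0 row1 -> MISS (open row1); precharges=3
Acc 7: bank0 row4 -> MISS (open row4); precharges=4
Acc 8: bank0 row3 -> MISS (open row3); precharges=5
Acc 9: bank1 row2 -> HIT
Acc 10: bank1 row2 -> HIT
Acc 11: bank0 row1 -> MISS (open row1); precharges=6
Acc 12: bank0 row0 -> MISS (open row0); precharges=7
Acc 13: bank1 row3 -> MISS (open row3); precharges=8

Answer: M M M M H M M M H H M M M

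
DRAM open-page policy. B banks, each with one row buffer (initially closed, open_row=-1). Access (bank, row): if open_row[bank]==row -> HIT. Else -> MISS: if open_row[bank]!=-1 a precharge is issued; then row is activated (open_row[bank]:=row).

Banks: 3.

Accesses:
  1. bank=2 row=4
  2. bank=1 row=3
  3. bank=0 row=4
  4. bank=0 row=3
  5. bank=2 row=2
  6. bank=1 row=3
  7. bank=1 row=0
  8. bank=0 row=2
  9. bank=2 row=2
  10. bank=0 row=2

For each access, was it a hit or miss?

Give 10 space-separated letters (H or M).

Answer: M M M M M H M M H H

Derivation:
Acc 1: bank2 row4 -> MISS (open row4); precharges=0
Acc 2: bank1 row3 -> MISS (open row3); precharges=0
Acc 3: bank0 row4 -> MISS (open row4); precharges=0
Acc 4: bank0 row3 -> MISS (open row3); precharges=1
Acc 5: bank2 row2 -> MISS (open row2); precharges=2
Acc 6: bank1 row3 -> HIT
Acc 7: bank1 row0 -> MISS (open row0); precharges=3
Acc 8: bank0 row2 -> MISS (open row2); precharges=4
Acc 9: bank2 row2 -> HIT
Acc 10: bank0 row2 -> HIT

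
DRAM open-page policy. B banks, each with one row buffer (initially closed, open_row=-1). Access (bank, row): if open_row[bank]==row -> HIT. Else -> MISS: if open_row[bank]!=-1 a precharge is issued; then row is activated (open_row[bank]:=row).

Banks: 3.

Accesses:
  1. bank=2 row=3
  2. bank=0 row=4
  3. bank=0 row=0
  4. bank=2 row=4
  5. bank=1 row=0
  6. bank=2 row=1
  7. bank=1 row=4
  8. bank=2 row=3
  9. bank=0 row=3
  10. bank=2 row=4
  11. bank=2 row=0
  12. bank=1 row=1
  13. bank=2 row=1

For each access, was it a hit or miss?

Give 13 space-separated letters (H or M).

Answer: M M M M M M M M M M M M M

Derivation:
Acc 1: bank2 row3 -> MISS (open row3); precharges=0
Acc 2: bank0 row4 -> MISS (open row4); precharges=0
Acc 3: bank0 row0 -> MISS (open row0); precharges=1
Acc 4: bank2 row4 -> MISS (open row4); precharges=2
Acc 5: bank1 row0 -> MISS (open row0); precharges=2
Acc 6: bank2 row1 -> MISS (open row1); precharges=3
Acc 7: bank1 row4 -> MISS (open row4); precharges=4
Acc 8: bank2 row3 -> MISS (open row3); precharges=5
Acc 9: bank0 row3 -> MISS (open row3); precharges=6
Acc 10: bank2 row4 -> MISS (open row4); precharges=7
Acc 11: bank2 row0 -> MISS (open row0); precharges=8
Acc 12: bank1 row1 -> MISS (open row1); precharges=9
Acc 13: bank2 row1 -> MISS (open row1); precharges=10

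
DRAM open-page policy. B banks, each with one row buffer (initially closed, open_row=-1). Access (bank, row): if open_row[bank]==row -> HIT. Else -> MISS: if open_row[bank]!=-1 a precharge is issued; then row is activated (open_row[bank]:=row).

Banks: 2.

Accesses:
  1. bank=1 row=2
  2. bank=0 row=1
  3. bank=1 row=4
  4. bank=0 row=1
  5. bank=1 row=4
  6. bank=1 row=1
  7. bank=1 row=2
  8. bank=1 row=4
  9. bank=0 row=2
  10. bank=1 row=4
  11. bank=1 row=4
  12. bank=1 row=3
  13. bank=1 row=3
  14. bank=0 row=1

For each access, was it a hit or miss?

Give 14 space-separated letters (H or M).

Answer: M M M H H M M M M H H M H M

Derivation:
Acc 1: bank1 row2 -> MISS (open row2); precharges=0
Acc 2: bank0 row1 -> MISS (open row1); precharges=0
Acc 3: bank1 row4 -> MISS (open row4); precharges=1
Acc 4: bank0 row1 -> HIT
Acc 5: bank1 row4 -> HIT
Acc 6: bank1 row1 -> MISS (open row1); precharges=2
Acc 7: bank1 row2 -> MISS (open row2); precharges=3
Acc 8: bank1 row4 -> MISS (open row4); precharges=4
Acc 9: bank0 row2 -> MISS (open row2); precharges=5
Acc 10: bank1 row4 -> HIT
Acc 11: bank1 row4 -> HIT
Acc 12: bank1 row3 -> MISS (open row3); precharges=6
Acc 13: bank1 row3 -> HIT
Acc 14: bank0 row1 -> MISS (open row1); precharges=7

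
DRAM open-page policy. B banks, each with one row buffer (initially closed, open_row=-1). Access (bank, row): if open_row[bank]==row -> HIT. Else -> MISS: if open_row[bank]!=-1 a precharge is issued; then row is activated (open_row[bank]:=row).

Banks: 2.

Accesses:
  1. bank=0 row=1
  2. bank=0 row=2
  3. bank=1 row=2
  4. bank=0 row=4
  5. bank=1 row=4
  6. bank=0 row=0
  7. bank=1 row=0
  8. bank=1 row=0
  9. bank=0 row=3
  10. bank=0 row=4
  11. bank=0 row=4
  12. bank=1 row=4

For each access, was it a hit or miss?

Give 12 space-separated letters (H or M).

Answer: M M M M M M M H M M H M

Derivation:
Acc 1: bank0 row1 -> MISS (open row1); precharges=0
Acc 2: bank0 row2 -> MISS (open row2); precharges=1
Acc 3: bank1 row2 -> MISS (open row2); precharges=1
Acc 4: bank0 row4 -> MISS (open row4); precharges=2
Acc 5: bank1 row4 -> MISS (open row4); precharges=3
Acc 6: bank0 row0 -> MISS (open row0); precharges=4
Acc 7: bank1 row0 -> MISS (open row0); precharges=5
Acc 8: bank1 row0 -> HIT
Acc 9: bank0 row3 -> MISS (open row3); precharges=6
Acc 10: bank0 row4 -> MISS (open row4); precharges=7
Acc 11: bank0 row4 -> HIT
Acc 12: bank1 row4 -> MISS (open row4); precharges=8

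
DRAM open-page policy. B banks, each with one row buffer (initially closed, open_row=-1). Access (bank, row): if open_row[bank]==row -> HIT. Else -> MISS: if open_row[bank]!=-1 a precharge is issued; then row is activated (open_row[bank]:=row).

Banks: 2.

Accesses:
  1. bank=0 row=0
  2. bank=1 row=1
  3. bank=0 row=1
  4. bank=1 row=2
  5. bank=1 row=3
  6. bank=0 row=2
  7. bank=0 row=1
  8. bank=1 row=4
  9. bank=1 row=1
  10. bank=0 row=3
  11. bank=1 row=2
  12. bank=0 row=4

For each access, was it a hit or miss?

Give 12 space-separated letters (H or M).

Acc 1: bank0 row0 -> MISS (open row0); precharges=0
Acc 2: bank1 row1 -> MISS (open row1); precharges=0
Acc 3: bank0 row1 -> MISS (open row1); precharges=1
Acc 4: bank1 row2 -> MISS (open row2); precharges=2
Acc 5: bank1 row3 -> MISS (open row3); precharges=3
Acc 6: bank0 row2 -> MISS (open row2); precharges=4
Acc 7: bank0 row1 -> MISS (open row1); precharges=5
Acc 8: bank1 row4 -> MISS (open row4); precharges=6
Acc 9: bank1 row1 -> MISS (open row1); precharges=7
Acc 10: bank0 row3 -> MISS (open row3); precharges=8
Acc 11: bank1 row2 -> MISS (open row2); precharges=9
Acc 12: bank0 row4 -> MISS (open row4); precharges=10

Answer: M M M M M M M M M M M M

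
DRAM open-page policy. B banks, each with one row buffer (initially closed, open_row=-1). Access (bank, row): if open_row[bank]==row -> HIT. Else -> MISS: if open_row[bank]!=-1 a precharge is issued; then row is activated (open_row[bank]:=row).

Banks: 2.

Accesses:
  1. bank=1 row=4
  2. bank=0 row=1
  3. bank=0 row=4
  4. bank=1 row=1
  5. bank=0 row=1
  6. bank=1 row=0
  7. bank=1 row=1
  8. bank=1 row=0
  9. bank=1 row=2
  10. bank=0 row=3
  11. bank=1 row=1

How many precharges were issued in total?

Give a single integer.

Acc 1: bank1 row4 -> MISS (open row4); precharges=0
Acc 2: bank0 row1 -> MISS (open row1); precharges=0
Acc 3: bank0 row4 -> MISS (open row4); precharges=1
Acc 4: bank1 row1 -> MISS (open row1); precharges=2
Acc 5: bank0 row1 -> MISS (open row1); precharges=3
Acc 6: bank1 row0 -> MISS (open row0); precharges=4
Acc 7: bank1 row1 -> MISS (open row1); precharges=5
Acc 8: bank1 row0 -> MISS (open row0); precharges=6
Acc 9: bank1 row2 -> MISS (open row2); precharges=7
Acc 10: bank0 row3 -> MISS (open row3); precharges=8
Acc 11: bank1 row1 -> MISS (open row1); precharges=9

Answer: 9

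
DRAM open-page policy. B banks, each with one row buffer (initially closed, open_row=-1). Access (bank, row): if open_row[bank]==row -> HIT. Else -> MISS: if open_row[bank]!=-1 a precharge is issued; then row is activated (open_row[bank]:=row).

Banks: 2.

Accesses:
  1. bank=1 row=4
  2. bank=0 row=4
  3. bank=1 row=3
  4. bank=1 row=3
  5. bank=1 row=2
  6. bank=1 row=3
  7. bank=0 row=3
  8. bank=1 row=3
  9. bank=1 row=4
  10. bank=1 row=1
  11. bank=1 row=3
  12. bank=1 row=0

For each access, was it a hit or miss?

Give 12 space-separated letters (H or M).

Answer: M M M H M M M H M M M M

Derivation:
Acc 1: bank1 row4 -> MISS (open row4); precharges=0
Acc 2: bank0 row4 -> MISS (open row4); precharges=0
Acc 3: bank1 row3 -> MISS (open row3); precharges=1
Acc 4: bank1 row3 -> HIT
Acc 5: bank1 row2 -> MISS (open row2); precharges=2
Acc 6: bank1 row3 -> MISS (open row3); precharges=3
Acc 7: bank0 row3 -> MISS (open row3); precharges=4
Acc 8: bank1 row3 -> HIT
Acc 9: bank1 row4 -> MISS (open row4); precharges=5
Acc 10: bank1 row1 -> MISS (open row1); precharges=6
Acc 11: bank1 row3 -> MISS (open row3); precharges=7
Acc 12: bank1 row0 -> MISS (open row0); precharges=8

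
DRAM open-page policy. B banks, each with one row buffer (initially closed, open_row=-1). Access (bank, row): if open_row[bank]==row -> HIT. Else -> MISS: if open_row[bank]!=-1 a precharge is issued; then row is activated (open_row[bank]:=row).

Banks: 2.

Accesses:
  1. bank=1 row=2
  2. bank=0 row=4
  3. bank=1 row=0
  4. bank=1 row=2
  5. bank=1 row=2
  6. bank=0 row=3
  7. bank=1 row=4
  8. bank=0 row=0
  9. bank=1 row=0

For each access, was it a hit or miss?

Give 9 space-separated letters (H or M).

Acc 1: bank1 row2 -> MISS (open row2); precharges=0
Acc 2: bank0 row4 -> MISS (open row4); precharges=0
Acc 3: bank1 row0 -> MISS (open row0); precharges=1
Acc 4: bank1 row2 -> MISS (open row2); precharges=2
Acc 5: bank1 row2 -> HIT
Acc 6: bank0 row3 -> MISS (open row3); precharges=3
Acc 7: bank1 row4 -> MISS (open row4); precharges=4
Acc 8: bank0 row0 -> MISS (open row0); precharges=5
Acc 9: bank1 row0 -> MISS (open row0); precharges=6

Answer: M M M M H M M M M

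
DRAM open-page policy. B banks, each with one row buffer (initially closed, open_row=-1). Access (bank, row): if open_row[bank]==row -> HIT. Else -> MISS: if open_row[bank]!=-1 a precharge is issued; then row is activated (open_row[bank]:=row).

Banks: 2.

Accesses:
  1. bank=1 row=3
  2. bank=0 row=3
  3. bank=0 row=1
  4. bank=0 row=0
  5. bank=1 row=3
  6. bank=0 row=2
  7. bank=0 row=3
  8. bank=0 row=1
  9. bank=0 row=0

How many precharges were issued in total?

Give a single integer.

Acc 1: bank1 row3 -> MISS (open row3); precharges=0
Acc 2: bank0 row3 -> MISS (open row3); precharges=0
Acc 3: bank0 row1 -> MISS (open row1); precharges=1
Acc 4: bank0 row0 -> MISS (open row0); precharges=2
Acc 5: bank1 row3 -> HIT
Acc 6: bank0 row2 -> MISS (open row2); precharges=3
Acc 7: bank0 row3 -> MISS (open row3); precharges=4
Acc 8: bank0 row1 -> MISS (open row1); precharges=5
Acc 9: bank0 row0 -> MISS (open row0); precharges=6

Answer: 6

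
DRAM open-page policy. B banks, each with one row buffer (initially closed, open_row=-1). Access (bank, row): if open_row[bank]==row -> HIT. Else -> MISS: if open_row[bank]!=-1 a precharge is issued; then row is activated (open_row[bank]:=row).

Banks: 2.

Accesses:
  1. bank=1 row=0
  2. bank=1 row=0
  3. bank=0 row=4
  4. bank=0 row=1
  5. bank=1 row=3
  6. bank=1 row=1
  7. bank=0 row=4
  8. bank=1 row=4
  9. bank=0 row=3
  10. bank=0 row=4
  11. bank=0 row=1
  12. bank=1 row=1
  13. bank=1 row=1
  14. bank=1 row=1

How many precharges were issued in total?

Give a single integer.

Acc 1: bank1 row0 -> MISS (open row0); precharges=0
Acc 2: bank1 row0 -> HIT
Acc 3: bank0 row4 -> MISS (open row4); precharges=0
Acc 4: bank0 row1 -> MISS (open row1); precharges=1
Acc 5: bank1 row3 -> MISS (open row3); precharges=2
Acc 6: bank1 row1 -> MISS (open row1); precharges=3
Acc 7: bank0 row4 -> MISS (open row4); precharges=4
Acc 8: bank1 row4 -> MISS (open row4); precharges=5
Acc 9: bank0 row3 -> MISS (open row3); precharges=6
Acc 10: bank0 row4 -> MISS (open row4); precharges=7
Acc 11: bank0 row1 -> MISS (open row1); precharges=8
Acc 12: bank1 row1 -> MISS (open row1); precharges=9
Acc 13: bank1 row1 -> HIT
Acc 14: bank1 row1 -> HIT

Answer: 9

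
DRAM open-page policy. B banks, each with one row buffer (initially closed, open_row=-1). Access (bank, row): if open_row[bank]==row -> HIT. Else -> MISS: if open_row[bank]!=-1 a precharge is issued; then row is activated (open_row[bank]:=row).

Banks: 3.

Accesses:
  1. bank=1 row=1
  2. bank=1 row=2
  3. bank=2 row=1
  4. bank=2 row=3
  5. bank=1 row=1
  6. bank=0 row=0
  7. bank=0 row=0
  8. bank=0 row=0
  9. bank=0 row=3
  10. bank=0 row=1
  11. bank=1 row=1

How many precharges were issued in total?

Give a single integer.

Answer: 5

Derivation:
Acc 1: bank1 row1 -> MISS (open row1); precharges=0
Acc 2: bank1 row2 -> MISS (open row2); precharges=1
Acc 3: bank2 row1 -> MISS (open row1); precharges=1
Acc 4: bank2 row3 -> MISS (open row3); precharges=2
Acc 5: bank1 row1 -> MISS (open row1); precharges=3
Acc 6: bank0 row0 -> MISS (open row0); precharges=3
Acc 7: bank0 row0 -> HIT
Acc 8: bank0 row0 -> HIT
Acc 9: bank0 row3 -> MISS (open row3); precharges=4
Acc 10: bank0 row1 -> MISS (open row1); precharges=5
Acc 11: bank1 row1 -> HIT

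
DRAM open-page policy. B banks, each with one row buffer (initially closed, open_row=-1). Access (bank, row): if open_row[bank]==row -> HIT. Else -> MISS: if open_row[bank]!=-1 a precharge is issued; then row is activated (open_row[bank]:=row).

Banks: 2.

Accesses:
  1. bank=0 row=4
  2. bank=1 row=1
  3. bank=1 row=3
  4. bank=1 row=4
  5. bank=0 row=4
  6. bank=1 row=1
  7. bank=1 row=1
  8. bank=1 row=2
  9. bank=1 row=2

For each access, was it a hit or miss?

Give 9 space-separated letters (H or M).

Answer: M M M M H M H M H

Derivation:
Acc 1: bank0 row4 -> MISS (open row4); precharges=0
Acc 2: bank1 row1 -> MISS (open row1); precharges=0
Acc 3: bank1 row3 -> MISS (open row3); precharges=1
Acc 4: bank1 row4 -> MISS (open row4); precharges=2
Acc 5: bank0 row4 -> HIT
Acc 6: bank1 row1 -> MISS (open row1); precharges=3
Acc 7: bank1 row1 -> HIT
Acc 8: bank1 row2 -> MISS (open row2); precharges=4
Acc 9: bank1 row2 -> HIT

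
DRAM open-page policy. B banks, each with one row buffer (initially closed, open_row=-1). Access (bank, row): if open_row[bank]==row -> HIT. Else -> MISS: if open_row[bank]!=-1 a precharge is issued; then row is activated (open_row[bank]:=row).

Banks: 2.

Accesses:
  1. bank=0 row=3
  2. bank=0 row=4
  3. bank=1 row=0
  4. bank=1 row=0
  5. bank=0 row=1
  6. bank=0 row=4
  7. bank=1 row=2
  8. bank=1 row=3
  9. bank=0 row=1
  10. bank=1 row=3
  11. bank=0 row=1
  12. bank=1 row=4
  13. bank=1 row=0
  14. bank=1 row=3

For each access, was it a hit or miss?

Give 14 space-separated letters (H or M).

Acc 1: bank0 row3 -> MISS (open row3); precharges=0
Acc 2: bank0 row4 -> MISS (open row4); precharges=1
Acc 3: bank1 row0 -> MISS (open row0); precharges=1
Acc 4: bank1 row0 -> HIT
Acc 5: bank0 row1 -> MISS (open row1); precharges=2
Acc 6: bank0 row4 -> MISS (open row4); precharges=3
Acc 7: bank1 row2 -> MISS (open row2); precharges=4
Acc 8: bank1 row3 -> MISS (open row3); precharges=5
Acc 9: bank0 row1 -> MISS (open row1); precharges=6
Acc 10: bank1 row3 -> HIT
Acc 11: bank0 row1 -> HIT
Acc 12: bank1 row4 -> MISS (open row4); precharges=7
Acc 13: bank1 row0 -> MISS (open row0); precharges=8
Acc 14: bank1 row3 -> MISS (open row3); precharges=9

Answer: M M M H M M M M M H H M M M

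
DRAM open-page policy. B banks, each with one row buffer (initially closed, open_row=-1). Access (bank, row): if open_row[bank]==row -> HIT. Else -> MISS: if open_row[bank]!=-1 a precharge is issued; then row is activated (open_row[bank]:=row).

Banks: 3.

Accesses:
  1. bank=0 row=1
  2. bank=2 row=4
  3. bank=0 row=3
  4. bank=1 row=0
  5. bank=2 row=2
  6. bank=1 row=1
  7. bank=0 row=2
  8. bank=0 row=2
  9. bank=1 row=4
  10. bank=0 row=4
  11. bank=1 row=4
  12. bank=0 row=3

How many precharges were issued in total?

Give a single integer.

Acc 1: bank0 row1 -> MISS (open row1); precharges=0
Acc 2: bank2 row4 -> MISS (open row4); precharges=0
Acc 3: bank0 row3 -> MISS (open row3); precharges=1
Acc 4: bank1 row0 -> MISS (open row0); precharges=1
Acc 5: bank2 row2 -> MISS (open row2); precharges=2
Acc 6: bank1 row1 -> MISS (open row1); precharges=3
Acc 7: bank0 row2 -> MISS (open row2); precharges=4
Acc 8: bank0 row2 -> HIT
Acc 9: bank1 row4 -> MISS (open row4); precharges=5
Acc 10: bank0 row4 -> MISS (open row4); precharges=6
Acc 11: bank1 row4 -> HIT
Acc 12: bank0 row3 -> MISS (open row3); precharges=7

Answer: 7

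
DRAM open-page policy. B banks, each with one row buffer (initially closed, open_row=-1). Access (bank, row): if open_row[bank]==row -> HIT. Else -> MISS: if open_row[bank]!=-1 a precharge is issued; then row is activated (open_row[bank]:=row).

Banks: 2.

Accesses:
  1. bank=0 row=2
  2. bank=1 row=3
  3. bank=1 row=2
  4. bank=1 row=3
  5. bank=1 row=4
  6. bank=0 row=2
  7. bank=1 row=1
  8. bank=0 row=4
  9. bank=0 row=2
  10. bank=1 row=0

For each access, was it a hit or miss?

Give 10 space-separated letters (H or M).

Answer: M M M M M H M M M M

Derivation:
Acc 1: bank0 row2 -> MISS (open row2); precharges=0
Acc 2: bank1 row3 -> MISS (open row3); precharges=0
Acc 3: bank1 row2 -> MISS (open row2); precharges=1
Acc 4: bank1 row3 -> MISS (open row3); precharges=2
Acc 5: bank1 row4 -> MISS (open row4); precharges=3
Acc 6: bank0 row2 -> HIT
Acc 7: bank1 row1 -> MISS (open row1); precharges=4
Acc 8: bank0 row4 -> MISS (open row4); precharges=5
Acc 9: bank0 row2 -> MISS (open row2); precharges=6
Acc 10: bank1 row0 -> MISS (open row0); precharges=7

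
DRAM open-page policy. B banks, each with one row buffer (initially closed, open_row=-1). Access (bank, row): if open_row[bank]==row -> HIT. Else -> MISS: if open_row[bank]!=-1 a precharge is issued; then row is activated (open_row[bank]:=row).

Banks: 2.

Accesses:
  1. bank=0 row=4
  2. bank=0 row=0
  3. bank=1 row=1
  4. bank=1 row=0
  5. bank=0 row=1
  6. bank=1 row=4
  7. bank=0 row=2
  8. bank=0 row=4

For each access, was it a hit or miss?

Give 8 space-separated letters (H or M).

Acc 1: bank0 row4 -> MISS (open row4); precharges=0
Acc 2: bank0 row0 -> MISS (open row0); precharges=1
Acc 3: bank1 row1 -> MISS (open row1); precharges=1
Acc 4: bank1 row0 -> MISS (open row0); precharges=2
Acc 5: bank0 row1 -> MISS (open row1); precharges=3
Acc 6: bank1 row4 -> MISS (open row4); precharges=4
Acc 7: bank0 row2 -> MISS (open row2); precharges=5
Acc 8: bank0 row4 -> MISS (open row4); precharges=6

Answer: M M M M M M M M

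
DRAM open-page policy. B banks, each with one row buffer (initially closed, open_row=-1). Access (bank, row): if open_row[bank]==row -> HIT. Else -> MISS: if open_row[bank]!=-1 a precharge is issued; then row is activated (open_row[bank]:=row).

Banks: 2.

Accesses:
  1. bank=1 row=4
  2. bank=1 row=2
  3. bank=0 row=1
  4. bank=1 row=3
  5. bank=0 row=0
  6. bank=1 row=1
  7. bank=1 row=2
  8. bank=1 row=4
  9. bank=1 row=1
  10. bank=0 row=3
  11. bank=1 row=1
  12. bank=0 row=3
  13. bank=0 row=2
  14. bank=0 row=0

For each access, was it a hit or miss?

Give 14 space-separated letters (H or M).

Answer: M M M M M M M M M M H H M M

Derivation:
Acc 1: bank1 row4 -> MISS (open row4); precharges=0
Acc 2: bank1 row2 -> MISS (open row2); precharges=1
Acc 3: bank0 row1 -> MISS (open row1); precharges=1
Acc 4: bank1 row3 -> MISS (open row3); precharges=2
Acc 5: bank0 row0 -> MISS (open row0); precharges=3
Acc 6: bank1 row1 -> MISS (open row1); precharges=4
Acc 7: bank1 row2 -> MISS (open row2); precharges=5
Acc 8: bank1 row4 -> MISS (open row4); precharges=6
Acc 9: bank1 row1 -> MISS (open row1); precharges=7
Acc 10: bank0 row3 -> MISS (open row3); precharges=8
Acc 11: bank1 row1 -> HIT
Acc 12: bank0 row3 -> HIT
Acc 13: bank0 row2 -> MISS (open row2); precharges=9
Acc 14: bank0 row0 -> MISS (open row0); precharges=10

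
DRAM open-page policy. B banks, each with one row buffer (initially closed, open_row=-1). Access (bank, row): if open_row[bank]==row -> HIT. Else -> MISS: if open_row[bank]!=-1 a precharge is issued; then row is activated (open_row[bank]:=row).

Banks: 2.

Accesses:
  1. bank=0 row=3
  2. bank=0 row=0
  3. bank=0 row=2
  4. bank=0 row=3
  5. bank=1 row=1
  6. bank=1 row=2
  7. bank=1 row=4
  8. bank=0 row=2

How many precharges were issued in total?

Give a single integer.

Answer: 6

Derivation:
Acc 1: bank0 row3 -> MISS (open row3); precharges=0
Acc 2: bank0 row0 -> MISS (open row0); precharges=1
Acc 3: bank0 row2 -> MISS (open row2); precharges=2
Acc 4: bank0 row3 -> MISS (open row3); precharges=3
Acc 5: bank1 row1 -> MISS (open row1); precharges=3
Acc 6: bank1 row2 -> MISS (open row2); precharges=4
Acc 7: bank1 row4 -> MISS (open row4); precharges=5
Acc 8: bank0 row2 -> MISS (open row2); precharges=6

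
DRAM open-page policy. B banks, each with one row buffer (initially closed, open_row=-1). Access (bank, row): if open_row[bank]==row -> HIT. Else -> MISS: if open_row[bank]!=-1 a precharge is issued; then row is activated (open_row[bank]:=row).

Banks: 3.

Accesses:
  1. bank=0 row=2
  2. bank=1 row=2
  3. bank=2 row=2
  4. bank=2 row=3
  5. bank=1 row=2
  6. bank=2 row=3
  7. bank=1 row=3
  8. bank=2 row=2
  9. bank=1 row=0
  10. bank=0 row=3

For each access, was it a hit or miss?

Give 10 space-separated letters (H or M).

Acc 1: bank0 row2 -> MISS (open row2); precharges=0
Acc 2: bank1 row2 -> MISS (open row2); precharges=0
Acc 3: bank2 row2 -> MISS (open row2); precharges=0
Acc 4: bank2 row3 -> MISS (open row3); precharges=1
Acc 5: bank1 row2 -> HIT
Acc 6: bank2 row3 -> HIT
Acc 7: bank1 row3 -> MISS (open row3); precharges=2
Acc 8: bank2 row2 -> MISS (open row2); precharges=3
Acc 9: bank1 row0 -> MISS (open row0); precharges=4
Acc 10: bank0 row3 -> MISS (open row3); precharges=5

Answer: M M M M H H M M M M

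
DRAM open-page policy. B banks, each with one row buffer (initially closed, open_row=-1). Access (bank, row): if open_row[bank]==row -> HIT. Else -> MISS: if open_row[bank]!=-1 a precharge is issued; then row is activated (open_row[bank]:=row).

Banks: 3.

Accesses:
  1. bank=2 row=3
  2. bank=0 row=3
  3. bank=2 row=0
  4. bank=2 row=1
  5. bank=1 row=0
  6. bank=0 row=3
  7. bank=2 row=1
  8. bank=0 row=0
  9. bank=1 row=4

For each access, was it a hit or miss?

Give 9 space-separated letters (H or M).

Answer: M M M M M H H M M

Derivation:
Acc 1: bank2 row3 -> MISS (open row3); precharges=0
Acc 2: bank0 row3 -> MISS (open row3); precharges=0
Acc 3: bank2 row0 -> MISS (open row0); precharges=1
Acc 4: bank2 row1 -> MISS (open row1); precharges=2
Acc 5: bank1 row0 -> MISS (open row0); precharges=2
Acc 6: bank0 row3 -> HIT
Acc 7: bank2 row1 -> HIT
Acc 8: bank0 row0 -> MISS (open row0); precharges=3
Acc 9: bank1 row4 -> MISS (open row4); precharges=4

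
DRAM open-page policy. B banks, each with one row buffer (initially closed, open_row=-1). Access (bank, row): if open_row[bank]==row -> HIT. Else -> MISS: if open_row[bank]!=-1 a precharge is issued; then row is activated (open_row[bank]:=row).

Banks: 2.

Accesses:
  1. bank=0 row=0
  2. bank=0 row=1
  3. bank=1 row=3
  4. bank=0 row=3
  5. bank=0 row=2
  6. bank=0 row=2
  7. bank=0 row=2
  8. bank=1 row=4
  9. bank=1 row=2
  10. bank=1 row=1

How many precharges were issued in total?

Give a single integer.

Acc 1: bank0 row0 -> MISS (open row0); precharges=0
Acc 2: bank0 row1 -> MISS (open row1); precharges=1
Acc 3: bank1 row3 -> MISS (open row3); precharges=1
Acc 4: bank0 row3 -> MISS (open row3); precharges=2
Acc 5: bank0 row2 -> MISS (open row2); precharges=3
Acc 6: bank0 row2 -> HIT
Acc 7: bank0 row2 -> HIT
Acc 8: bank1 row4 -> MISS (open row4); precharges=4
Acc 9: bank1 row2 -> MISS (open row2); precharges=5
Acc 10: bank1 row1 -> MISS (open row1); precharges=6

Answer: 6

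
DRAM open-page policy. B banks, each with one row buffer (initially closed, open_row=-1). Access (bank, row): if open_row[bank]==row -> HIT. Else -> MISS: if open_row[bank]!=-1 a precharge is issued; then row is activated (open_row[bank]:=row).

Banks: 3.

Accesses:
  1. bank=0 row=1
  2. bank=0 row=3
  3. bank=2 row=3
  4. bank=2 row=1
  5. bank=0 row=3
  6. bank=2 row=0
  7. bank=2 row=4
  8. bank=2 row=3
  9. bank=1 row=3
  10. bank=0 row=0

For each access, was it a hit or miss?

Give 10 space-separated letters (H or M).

Answer: M M M M H M M M M M

Derivation:
Acc 1: bank0 row1 -> MISS (open row1); precharges=0
Acc 2: bank0 row3 -> MISS (open row3); precharges=1
Acc 3: bank2 row3 -> MISS (open row3); precharges=1
Acc 4: bank2 row1 -> MISS (open row1); precharges=2
Acc 5: bank0 row3 -> HIT
Acc 6: bank2 row0 -> MISS (open row0); precharges=3
Acc 7: bank2 row4 -> MISS (open row4); precharges=4
Acc 8: bank2 row3 -> MISS (open row3); precharges=5
Acc 9: bank1 row3 -> MISS (open row3); precharges=5
Acc 10: bank0 row0 -> MISS (open row0); precharges=6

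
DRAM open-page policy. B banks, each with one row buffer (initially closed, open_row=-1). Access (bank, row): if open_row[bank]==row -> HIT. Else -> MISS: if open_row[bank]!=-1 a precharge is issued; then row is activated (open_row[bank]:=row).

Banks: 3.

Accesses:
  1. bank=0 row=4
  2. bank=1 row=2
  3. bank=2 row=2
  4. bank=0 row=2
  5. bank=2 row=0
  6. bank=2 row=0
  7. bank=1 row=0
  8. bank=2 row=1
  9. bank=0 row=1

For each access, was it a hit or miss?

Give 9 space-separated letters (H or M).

Acc 1: bank0 row4 -> MISS (open row4); precharges=0
Acc 2: bank1 row2 -> MISS (open row2); precharges=0
Acc 3: bank2 row2 -> MISS (open row2); precharges=0
Acc 4: bank0 row2 -> MISS (open row2); precharges=1
Acc 5: bank2 row0 -> MISS (open row0); precharges=2
Acc 6: bank2 row0 -> HIT
Acc 7: bank1 row0 -> MISS (open row0); precharges=3
Acc 8: bank2 row1 -> MISS (open row1); precharges=4
Acc 9: bank0 row1 -> MISS (open row1); precharges=5

Answer: M M M M M H M M M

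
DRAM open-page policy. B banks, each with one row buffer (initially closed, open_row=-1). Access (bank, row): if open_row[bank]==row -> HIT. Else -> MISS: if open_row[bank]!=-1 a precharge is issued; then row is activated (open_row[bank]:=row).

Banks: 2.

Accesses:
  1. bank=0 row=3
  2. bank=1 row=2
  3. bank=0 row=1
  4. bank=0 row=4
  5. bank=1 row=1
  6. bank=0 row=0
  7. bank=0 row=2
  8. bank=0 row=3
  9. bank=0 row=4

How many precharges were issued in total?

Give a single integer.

Acc 1: bank0 row3 -> MISS (open row3); precharges=0
Acc 2: bank1 row2 -> MISS (open row2); precharges=0
Acc 3: bank0 row1 -> MISS (open row1); precharges=1
Acc 4: bank0 row4 -> MISS (open row4); precharges=2
Acc 5: bank1 row1 -> MISS (open row1); precharges=3
Acc 6: bank0 row0 -> MISS (open row0); precharges=4
Acc 7: bank0 row2 -> MISS (open row2); precharges=5
Acc 8: bank0 row3 -> MISS (open row3); precharges=6
Acc 9: bank0 row4 -> MISS (open row4); precharges=7

Answer: 7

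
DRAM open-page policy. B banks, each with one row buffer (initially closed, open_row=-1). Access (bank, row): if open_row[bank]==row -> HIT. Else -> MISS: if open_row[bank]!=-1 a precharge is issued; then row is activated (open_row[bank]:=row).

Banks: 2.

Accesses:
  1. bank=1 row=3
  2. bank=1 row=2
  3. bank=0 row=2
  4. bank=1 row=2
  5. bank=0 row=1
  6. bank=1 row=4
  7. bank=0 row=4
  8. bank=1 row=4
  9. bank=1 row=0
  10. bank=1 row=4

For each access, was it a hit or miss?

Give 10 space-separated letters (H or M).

Acc 1: bank1 row3 -> MISS (open row3); precharges=0
Acc 2: bank1 row2 -> MISS (open row2); precharges=1
Acc 3: bank0 row2 -> MISS (open row2); precharges=1
Acc 4: bank1 row2 -> HIT
Acc 5: bank0 row1 -> MISS (open row1); precharges=2
Acc 6: bank1 row4 -> MISS (open row4); precharges=3
Acc 7: bank0 row4 -> MISS (open row4); precharges=4
Acc 8: bank1 row4 -> HIT
Acc 9: bank1 row0 -> MISS (open row0); precharges=5
Acc 10: bank1 row4 -> MISS (open row4); precharges=6

Answer: M M M H M M M H M M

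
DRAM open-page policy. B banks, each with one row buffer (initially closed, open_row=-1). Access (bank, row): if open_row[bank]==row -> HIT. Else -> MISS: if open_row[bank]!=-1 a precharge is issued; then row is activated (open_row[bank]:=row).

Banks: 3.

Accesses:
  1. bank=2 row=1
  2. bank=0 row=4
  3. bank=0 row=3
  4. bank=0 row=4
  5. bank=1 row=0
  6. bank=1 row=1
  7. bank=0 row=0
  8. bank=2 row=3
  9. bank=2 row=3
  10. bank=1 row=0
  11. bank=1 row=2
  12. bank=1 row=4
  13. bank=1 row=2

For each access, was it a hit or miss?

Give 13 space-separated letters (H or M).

Acc 1: bank2 row1 -> MISS (open row1); precharges=0
Acc 2: bank0 row4 -> MISS (open row4); precharges=0
Acc 3: bank0 row3 -> MISS (open row3); precharges=1
Acc 4: bank0 row4 -> MISS (open row4); precharges=2
Acc 5: bank1 row0 -> MISS (open row0); precharges=2
Acc 6: bank1 row1 -> MISS (open row1); precharges=3
Acc 7: bank0 row0 -> MISS (open row0); precharges=4
Acc 8: bank2 row3 -> MISS (open row3); precharges=5
Acc 9: bank2 row3 -> HIT
Acc 10: bank1 row0 -> MISS (open row0); precharges=6
Acc 11: bank1 row2 -> MISS (open row2); precharges=7
Acc 12: bank1 row4 -> MISS (open row4); precharges=8
Acc 13: bank1 row2 -> MISS (open row2); precharges=9

Answer: M M M M M M M M H M M M M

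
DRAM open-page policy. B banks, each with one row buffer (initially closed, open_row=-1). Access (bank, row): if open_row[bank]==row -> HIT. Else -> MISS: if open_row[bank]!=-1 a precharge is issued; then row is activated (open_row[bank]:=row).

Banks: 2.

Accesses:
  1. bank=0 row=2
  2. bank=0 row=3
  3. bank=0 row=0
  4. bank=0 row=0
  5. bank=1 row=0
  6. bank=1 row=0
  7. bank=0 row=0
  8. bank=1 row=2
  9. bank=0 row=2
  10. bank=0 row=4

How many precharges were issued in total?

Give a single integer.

Acc 1: bank0 row2 -> MISS (open row2); precharges=0
Acc 2: bank0 row3 -> MISS (open row3); precharges=1
Acc 3: bank0 row0 -> MISS (open row0); precharges=2
Acc 4: bank0 row0 -> HIT
Acc 5: bank1 row0 -> MISS (open row0); precharges=2
Acc 6: bank1 row0 -> HIT
Acc 7: bank0 row0 -> HIT
Acc 8: bank1 row2 -> MISS (open row2); precharges=3
Acc 9: bank0 row2 -> MISS (open row2); precharges=4
Acc 10: bank0 row4 -> MISS (open row4); precharges=5

Answer: 5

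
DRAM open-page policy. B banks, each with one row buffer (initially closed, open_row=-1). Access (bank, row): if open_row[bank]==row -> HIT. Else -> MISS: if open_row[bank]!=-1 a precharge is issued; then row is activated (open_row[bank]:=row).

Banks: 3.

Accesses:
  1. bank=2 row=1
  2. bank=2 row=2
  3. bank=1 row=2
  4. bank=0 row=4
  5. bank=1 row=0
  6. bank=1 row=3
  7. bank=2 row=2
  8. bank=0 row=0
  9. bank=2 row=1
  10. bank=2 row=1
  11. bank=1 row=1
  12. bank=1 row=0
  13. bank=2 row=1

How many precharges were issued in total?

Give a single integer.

Answer: 7

Derivation:
Acc 1: bank2 row1 -> MISS (open row1); precharges=0
Acc 2: bank2 row2 -> MISS (open row2); precharges=1
Acc 3: bank1 row2 -> MISS (open row2); precharges=1
Acc 4: bank0 row4 -> MISS (open row4); precharges=1
Acc 5: bank1 row0 -> MISS (open row0); precharges=2
Acc 6: bank1 row3 -> MISS (open row3); precharges=3
Acc 7: bank2 row2 -> HIT
Acc 8: bank0 row0 -> MISS (open row0); precharges=4
Acc 9: bank2 row1 -> MISS (open row1); precharges=5
Acc 10: bank2 row1 -> HIT
Acc 11: bank1 row1 -> MISS (open row1); precharges=6
Acc 12: bank1 row0 -> MISS (open row0); precharges=7
Acc 13: bank2 row1 -> HIT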